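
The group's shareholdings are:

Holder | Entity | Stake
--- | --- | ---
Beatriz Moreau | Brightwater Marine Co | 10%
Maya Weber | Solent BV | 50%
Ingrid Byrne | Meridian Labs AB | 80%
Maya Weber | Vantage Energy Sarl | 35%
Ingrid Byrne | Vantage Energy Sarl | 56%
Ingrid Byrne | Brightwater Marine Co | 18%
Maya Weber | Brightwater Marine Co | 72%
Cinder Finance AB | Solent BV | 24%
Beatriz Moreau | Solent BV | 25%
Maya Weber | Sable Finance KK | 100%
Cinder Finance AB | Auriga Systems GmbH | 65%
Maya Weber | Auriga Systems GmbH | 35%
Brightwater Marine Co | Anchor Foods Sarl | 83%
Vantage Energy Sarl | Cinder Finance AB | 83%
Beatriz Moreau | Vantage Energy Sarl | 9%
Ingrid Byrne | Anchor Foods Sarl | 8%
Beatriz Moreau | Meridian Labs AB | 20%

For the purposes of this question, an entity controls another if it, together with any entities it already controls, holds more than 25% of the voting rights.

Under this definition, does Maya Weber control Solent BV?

Yes

Maya holds 35% of Vantage, so Maya controls Vantage.
Vantage holds 83% of Cinder, so Maya controls Cinder.
Maya and Cinder together hold 50% + 24% = 74% of Solent, so Maya controls Solent.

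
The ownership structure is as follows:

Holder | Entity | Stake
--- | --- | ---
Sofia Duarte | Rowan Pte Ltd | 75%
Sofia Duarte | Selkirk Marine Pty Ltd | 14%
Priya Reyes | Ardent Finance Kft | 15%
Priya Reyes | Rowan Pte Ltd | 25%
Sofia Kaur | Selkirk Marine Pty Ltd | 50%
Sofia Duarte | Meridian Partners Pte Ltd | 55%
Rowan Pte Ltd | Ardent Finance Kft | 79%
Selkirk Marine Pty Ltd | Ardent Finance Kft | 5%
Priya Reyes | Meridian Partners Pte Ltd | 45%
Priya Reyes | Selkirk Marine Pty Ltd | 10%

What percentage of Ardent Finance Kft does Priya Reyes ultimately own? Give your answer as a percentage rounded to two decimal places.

Priya reaches Ardent along 3 paths.
Via Selkirk: 10% × 5% = 0.5%.
Direct stake: 15% = 15%.
Via Rowan: 25% × 79% = 19.75%.
Total: 0.5% + 15% + 19.75% = 35.25%.

35.25%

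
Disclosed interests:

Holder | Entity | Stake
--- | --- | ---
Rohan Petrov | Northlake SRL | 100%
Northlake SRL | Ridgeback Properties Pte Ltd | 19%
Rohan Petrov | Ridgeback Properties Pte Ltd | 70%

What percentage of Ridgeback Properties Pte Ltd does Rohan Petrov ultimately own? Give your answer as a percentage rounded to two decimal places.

89.00%

Rohan reaches Ridgeback along 2 paths.
Direct stake: 70% = 70%.
Via Northlake: 100% × 19% = 19%.
Total: 70% + 19% = 89%.
Rounded: 89.00%.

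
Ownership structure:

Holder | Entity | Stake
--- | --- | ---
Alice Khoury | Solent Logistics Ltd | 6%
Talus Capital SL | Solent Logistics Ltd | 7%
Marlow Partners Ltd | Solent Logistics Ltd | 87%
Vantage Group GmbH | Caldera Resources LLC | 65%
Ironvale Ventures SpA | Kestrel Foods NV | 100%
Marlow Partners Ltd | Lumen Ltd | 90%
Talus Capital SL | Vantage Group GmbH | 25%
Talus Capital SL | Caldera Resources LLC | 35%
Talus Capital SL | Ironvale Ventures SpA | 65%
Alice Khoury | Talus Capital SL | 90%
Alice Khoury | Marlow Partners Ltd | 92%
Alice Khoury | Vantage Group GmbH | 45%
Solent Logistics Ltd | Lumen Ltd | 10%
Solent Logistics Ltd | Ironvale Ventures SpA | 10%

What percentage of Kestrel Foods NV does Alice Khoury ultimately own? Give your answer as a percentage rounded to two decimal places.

Alice reaches Kestrel along 4 paths.
Via Talus → Ironvale: 90% × 65% × 100% = 58.5%.
Via Solent → Ironvale: 6% × 10% × 100% = 0.6%.
Via Marlow → Solent → Ironvale: 92% × 87% × 10% × 100% = 8.004%.
Via Talus → Solent → Ironvale: 90% × 7% × 10% × 100% = 0.63%.
Total: 58.5% + 0.6% + 8.004% + 0.63% = 67.734%.
Rounded: 67.73%.

67.73%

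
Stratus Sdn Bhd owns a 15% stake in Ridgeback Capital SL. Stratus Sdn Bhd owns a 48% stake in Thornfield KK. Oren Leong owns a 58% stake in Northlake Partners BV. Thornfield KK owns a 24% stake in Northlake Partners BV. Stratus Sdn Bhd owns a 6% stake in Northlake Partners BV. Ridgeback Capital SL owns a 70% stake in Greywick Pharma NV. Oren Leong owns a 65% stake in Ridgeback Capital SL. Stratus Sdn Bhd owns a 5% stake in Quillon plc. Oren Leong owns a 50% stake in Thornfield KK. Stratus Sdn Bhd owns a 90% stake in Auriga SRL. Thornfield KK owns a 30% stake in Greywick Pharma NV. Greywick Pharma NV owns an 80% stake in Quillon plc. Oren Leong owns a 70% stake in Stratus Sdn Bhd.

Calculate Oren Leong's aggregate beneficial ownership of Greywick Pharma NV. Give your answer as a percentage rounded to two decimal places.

Oren reaches Greywick along 4 paths.
Via Thornfield: 50% × 30% = 15%.
Via Stratus → Thornfield: 70% × 48% × 30% = 10.08%.
Via Stratus → Ridgeback: 70% × 15% × 70% = 7.35%.
Via Ridgeback: 65% × 70% = 45.5%.
Total: 15% + 10.08% + 7.35% + 45.5% = 77.93%.

77.93%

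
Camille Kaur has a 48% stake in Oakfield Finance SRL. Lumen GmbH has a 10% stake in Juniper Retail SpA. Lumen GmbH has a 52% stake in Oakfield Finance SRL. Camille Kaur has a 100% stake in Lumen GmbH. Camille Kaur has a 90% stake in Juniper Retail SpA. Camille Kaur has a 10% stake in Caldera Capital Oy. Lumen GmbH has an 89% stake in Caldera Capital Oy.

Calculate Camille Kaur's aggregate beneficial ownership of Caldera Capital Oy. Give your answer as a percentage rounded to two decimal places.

Camille reaches Caldera along 2 paths.
Via Lumen: 100% × 89% = 89%.
Direct stake: 10% = 10%.
Total: 89% + 10% = 99%.
Rounded: 99.00%.

99.00%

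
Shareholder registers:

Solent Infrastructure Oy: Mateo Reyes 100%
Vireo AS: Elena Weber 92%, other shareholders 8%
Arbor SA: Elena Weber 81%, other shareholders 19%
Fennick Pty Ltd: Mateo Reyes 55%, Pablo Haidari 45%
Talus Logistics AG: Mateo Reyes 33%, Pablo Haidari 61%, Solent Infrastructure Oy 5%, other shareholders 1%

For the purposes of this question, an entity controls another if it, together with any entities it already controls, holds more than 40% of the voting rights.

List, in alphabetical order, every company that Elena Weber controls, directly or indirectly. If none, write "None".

Arbor SA, Vireo AS

Elena holds 92% of Vireo, so Elena controls Vireo.
Elena holds 81% of Arbor, so Elena controls Arbor.
No other company's threshold is met.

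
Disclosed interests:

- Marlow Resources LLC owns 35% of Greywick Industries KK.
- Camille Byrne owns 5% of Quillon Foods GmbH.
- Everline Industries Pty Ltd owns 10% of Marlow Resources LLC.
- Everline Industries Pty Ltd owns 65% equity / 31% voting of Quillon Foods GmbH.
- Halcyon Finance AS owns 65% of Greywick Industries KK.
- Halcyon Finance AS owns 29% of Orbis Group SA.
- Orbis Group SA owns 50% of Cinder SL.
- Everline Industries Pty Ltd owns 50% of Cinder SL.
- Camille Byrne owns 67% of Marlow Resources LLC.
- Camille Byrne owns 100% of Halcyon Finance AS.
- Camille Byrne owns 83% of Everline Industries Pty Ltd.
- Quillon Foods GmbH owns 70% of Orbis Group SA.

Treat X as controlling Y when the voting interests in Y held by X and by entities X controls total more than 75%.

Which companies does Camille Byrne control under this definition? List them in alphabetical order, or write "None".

Camille holds 100% of Halcyon, so Camille controls Halcyon.
Camille holds 83% of Everline, so Camille controls Everline.
Camille and Everline together hold 67% + 10% = 77% of Marlow, so Camille controls Marlow.
Marlow and Halcyon together hold 35% + 65% = 100% of Greywick, so Camille controls Greywick.
No other company's threshold is met.

Everline Industries Pty Ltd, Greywick Industries KK, Halcyon Finance AS, Marlow Resources LLC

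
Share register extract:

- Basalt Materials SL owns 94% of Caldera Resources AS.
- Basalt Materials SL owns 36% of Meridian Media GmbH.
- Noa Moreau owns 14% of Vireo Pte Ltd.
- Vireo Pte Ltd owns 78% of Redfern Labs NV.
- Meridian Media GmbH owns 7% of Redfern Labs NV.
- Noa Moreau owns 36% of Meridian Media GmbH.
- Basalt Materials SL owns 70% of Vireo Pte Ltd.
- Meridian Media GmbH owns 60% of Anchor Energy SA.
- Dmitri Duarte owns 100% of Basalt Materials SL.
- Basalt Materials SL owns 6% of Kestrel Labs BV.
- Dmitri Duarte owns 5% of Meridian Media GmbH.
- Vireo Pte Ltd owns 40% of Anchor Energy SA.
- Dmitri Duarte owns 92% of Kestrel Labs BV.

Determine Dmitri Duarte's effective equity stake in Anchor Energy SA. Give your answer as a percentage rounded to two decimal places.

52.60%

Dmitri reaches Anchor along 3 paths.
Via Basalt → Vireo: 100% × 70% × 40% = 28%.
Via Meridian: 5% × 60% = 3%.
Via Basalt → Meridian: 100% × 36% × 60% = 21.6%.
Total: 28% + 3% + 21.6% = 52.6%.
Rounded: 52.60%.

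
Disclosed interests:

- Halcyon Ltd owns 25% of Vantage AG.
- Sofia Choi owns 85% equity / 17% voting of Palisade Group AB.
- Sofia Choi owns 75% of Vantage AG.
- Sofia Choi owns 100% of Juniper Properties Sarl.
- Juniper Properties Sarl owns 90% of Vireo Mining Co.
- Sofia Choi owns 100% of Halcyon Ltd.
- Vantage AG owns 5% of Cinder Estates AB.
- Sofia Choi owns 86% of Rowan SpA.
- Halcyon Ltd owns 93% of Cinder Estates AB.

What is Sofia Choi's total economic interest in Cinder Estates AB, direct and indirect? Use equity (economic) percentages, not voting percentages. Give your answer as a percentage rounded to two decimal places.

98.00%

Sofia reaches Cinder along 3 paths.
Via Halcyon: 100% × 93% = 93%.
Via Halcyon → Vantage: 100% × 25% × 5% = 1.25%.
Via Vantage: 75% × 5% = 3.75%.
Total: 93% + 1.25% + 3.75% = 98%.
Rounded: 98.00%.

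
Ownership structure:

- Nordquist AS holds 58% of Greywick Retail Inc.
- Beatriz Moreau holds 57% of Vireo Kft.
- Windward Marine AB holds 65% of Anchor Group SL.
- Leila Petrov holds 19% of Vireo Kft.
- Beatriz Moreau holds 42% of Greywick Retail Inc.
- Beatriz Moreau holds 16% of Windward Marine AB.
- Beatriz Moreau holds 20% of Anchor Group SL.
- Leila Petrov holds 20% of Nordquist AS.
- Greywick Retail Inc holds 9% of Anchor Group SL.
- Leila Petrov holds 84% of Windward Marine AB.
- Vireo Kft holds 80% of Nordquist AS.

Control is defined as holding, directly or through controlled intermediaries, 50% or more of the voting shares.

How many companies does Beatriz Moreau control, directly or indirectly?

3

Beatriz holds 57% of Vireo, so Beatriz controls Vireo.
Vireo holds 80% of Nordquist, so Beatriz controls Nordquist.
Beatriz and Nordquist together hold 42% + 58% = 100% of Greywick, so Beatriz controls Greywick.
No other company's threshold is met.
Beatriz controls 3 companies.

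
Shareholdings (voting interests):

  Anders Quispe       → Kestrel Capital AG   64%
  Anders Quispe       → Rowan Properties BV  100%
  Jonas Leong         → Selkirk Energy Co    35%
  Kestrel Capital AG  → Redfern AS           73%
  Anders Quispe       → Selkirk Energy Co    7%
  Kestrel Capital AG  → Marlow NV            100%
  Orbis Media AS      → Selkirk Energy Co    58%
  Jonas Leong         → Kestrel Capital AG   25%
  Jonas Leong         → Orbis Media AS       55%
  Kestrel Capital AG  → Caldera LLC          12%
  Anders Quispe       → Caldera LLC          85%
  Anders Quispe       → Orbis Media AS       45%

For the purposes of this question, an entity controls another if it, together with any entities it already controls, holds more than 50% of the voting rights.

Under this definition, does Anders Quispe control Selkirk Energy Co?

Anders holds 64% of Kestrel, so Anders controls Kestrel.
Kestrel holds 100% of Marlow, so Anders controls Marlow.
Anders and Kestrel together hold 85% + 12% = 97% of Caldera, so Anders controls Caldera.
Anders holds 100% of Rowan, so Anders controls Rowan.
Kestrel holds 73% of Redfern, so Anders controls Redfern.
In Selkirk, Anders's side holds only 7%, not > 50%.
So Anders does not control Selkirk.

No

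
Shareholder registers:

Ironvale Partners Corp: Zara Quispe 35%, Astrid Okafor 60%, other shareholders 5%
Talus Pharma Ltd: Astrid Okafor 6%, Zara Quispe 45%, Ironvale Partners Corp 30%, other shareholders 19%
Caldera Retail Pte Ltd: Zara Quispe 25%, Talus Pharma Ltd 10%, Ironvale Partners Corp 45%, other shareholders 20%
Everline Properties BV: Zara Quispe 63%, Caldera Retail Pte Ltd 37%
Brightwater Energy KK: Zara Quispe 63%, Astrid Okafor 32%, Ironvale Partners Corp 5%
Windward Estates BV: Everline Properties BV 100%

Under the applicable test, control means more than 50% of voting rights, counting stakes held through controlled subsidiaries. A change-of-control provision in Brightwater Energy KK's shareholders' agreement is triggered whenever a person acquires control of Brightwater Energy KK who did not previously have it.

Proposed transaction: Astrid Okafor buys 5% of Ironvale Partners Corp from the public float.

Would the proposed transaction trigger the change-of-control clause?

The purchase changes only Astrid's holdings, so Astrid is the only person who could newly come to control Brightwater.
Astrid holds 60% of Ironvale, so Astrid controls Ironvale.
In Brightwater, Astrid's side holds only 32% + 5% = 37%, not > 50%.
So before the transaction, Astrid does not control Brightwater.
After the purchase, Astrid's direct stake in Ironvale rises to 60% + 5% = 65%.
Astrid holds 65% of Ironvale, so Astrid controls Ironvale.
After the transaction, Astrid's side holds 32% + 5% = 37% of Brightwater, not > 50%, so Astrid still does not control Brightwater.
No new person acquires control, so the clause is not triggered.

No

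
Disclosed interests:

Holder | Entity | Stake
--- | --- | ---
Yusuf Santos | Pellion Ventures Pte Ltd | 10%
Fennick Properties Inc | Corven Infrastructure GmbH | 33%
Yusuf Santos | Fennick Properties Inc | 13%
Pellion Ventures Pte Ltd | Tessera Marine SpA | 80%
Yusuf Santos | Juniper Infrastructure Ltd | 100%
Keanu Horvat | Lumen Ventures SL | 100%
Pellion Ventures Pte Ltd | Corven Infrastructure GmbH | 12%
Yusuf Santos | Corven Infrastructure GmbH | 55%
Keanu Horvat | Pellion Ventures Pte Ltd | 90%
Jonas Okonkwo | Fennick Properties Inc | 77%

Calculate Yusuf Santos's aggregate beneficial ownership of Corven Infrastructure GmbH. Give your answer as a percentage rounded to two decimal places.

Yusuf reaches Corven along 3 paths.
Via Pellion: 10% × 12% = 1.2%.
Direct stake: 55% = 55%.
Via Fennick: 13% × 33% = 4.29%.
Total: 1.2% + 55% + 4.29% = 60.49%.

60.49%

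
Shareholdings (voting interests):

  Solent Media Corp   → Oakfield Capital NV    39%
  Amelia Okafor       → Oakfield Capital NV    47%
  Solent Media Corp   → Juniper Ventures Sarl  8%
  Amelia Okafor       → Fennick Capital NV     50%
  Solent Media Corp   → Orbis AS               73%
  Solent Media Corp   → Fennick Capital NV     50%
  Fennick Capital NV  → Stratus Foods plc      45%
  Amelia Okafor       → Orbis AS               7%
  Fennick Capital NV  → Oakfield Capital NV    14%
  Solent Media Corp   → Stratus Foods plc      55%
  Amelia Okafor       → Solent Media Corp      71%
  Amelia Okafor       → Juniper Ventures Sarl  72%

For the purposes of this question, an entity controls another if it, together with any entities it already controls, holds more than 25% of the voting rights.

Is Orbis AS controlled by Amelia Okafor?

Amelia holds 71% of Solent, so Amelia controls Solent.
Amelia and Solent together hold 7% + 73% = 80% of Orbis, so Amelia controls Orbis.

Yes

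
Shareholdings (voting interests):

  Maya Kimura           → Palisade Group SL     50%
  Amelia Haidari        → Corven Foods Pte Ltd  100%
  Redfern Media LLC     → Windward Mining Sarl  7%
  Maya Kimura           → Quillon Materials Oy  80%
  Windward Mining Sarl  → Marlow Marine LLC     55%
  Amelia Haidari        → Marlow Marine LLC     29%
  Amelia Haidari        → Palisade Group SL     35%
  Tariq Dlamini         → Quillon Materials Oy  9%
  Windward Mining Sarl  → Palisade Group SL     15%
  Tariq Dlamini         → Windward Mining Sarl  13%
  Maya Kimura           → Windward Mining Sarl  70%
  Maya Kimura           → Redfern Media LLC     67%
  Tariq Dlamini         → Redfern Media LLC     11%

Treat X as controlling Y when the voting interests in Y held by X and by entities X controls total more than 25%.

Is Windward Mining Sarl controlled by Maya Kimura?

Maya holds 67% of Redfern, so Maya controls Redfern.
Maya and Redfern together hold 70% + 7% = 77% of Windward, so Maya controls Windward.

Yes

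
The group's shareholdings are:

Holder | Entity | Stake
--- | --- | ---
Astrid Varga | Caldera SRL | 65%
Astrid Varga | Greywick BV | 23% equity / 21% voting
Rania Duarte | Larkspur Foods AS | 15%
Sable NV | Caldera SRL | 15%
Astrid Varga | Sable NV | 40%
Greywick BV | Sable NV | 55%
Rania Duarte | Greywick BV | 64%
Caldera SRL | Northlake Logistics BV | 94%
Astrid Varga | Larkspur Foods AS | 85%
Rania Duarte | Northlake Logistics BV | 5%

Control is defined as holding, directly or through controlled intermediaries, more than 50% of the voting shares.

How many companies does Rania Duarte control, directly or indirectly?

Rania holds 64% of Greywick, so Rania controls Greywick.
Greywick holds 55% of Sable, so Rania controls Sable.
No other company's threshold is met.
Rania controls 2 companies.

2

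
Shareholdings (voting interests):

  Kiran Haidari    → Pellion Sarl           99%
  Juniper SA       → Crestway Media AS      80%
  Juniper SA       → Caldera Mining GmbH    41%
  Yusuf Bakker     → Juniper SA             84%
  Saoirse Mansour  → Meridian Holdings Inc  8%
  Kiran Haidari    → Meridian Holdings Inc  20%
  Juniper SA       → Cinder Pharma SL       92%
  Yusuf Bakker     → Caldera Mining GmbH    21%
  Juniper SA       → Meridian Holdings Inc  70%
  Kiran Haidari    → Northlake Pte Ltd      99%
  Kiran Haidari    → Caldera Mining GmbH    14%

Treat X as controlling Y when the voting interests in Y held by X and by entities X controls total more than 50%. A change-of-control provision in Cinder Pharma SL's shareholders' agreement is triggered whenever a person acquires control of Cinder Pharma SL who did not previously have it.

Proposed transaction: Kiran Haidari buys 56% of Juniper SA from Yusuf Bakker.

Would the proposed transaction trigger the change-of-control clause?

The purchase adds only to Kiran's holdings (Yusuf's stake shrinks), so Kiran is the only person who could newly come to control Cinder.
Kiran holds 99% of Northlake, so Kiran controls Northlake.
Kiran holds 99% of Pellion, so Kiran controls Pellion.
Neither Kiran nor any entity Kiran controls holds any voting interest in Cinder.
So before the transaction, Kiran does not control Cinder.
After the purchase, Kiran holds 56% of Juniper directly, and Yusuf's stake falls to 28%.
Kiran holds 56% of Juniper, so Kiran controls Juniper.
Juniper holds 92% of Cinder, so Kiran controls Cinder.
Kiran did not control Cinder before and does after, so the clause is triggered.

Yes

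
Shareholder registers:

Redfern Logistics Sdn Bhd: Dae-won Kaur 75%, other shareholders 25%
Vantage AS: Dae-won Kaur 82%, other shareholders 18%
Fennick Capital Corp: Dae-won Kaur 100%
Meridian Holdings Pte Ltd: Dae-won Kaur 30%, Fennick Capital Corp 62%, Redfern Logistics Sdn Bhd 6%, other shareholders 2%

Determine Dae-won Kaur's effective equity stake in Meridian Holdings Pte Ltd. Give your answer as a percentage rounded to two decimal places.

Dae-won reaches Meridian along 3 paths.
Direct stake: 30% = 30%.
Via Fennick: 100% × 62% = 62%.
Via Redfern: 75% × 6% = 4.5%.
Total: 30% + 62% + 4.5% = 96.5%.
Rounded: 96.50%.

96.50%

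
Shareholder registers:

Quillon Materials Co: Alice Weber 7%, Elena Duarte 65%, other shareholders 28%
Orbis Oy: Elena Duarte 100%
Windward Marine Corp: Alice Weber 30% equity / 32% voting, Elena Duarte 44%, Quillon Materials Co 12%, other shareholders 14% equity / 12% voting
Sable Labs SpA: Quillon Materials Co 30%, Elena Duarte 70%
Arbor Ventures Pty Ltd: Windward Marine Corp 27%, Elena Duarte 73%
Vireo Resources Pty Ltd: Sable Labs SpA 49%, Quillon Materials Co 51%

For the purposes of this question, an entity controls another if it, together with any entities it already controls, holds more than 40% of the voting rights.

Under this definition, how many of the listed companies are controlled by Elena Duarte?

Elena holds 65% of Quillon, so Elena controls Quillon.
Elena holds 100% of Orbis, so Elena controls Orbis.
Elena and Quillon together hold 44% + 12% = 56% of Windward, so Elena controls Windward.
Quillon and Elena together hold 30% + 70% = 100% of Sable, so Elena controls Sable.
Windward and Elena together hold 27% + 73% = 100% of Arbor, so Elena controls Arbor.
Sable and Quillon together hold 49% + 51% = 100% of Vireo, so Elena controls Vireo.
Elena controls 6 companies.

6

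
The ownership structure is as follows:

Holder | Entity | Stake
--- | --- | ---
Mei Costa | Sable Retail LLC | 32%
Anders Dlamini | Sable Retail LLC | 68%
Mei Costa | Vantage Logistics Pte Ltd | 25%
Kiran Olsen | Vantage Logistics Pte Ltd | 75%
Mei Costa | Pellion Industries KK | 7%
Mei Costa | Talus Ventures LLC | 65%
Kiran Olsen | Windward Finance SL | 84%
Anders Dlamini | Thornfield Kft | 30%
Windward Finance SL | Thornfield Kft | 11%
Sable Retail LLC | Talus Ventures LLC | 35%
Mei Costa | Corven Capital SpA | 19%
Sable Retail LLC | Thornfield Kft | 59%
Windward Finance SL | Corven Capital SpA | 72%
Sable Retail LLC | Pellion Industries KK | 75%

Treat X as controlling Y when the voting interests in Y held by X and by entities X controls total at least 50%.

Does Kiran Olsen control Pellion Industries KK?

Kiran holds 75% of Vantage, so Kiran controls Vantage.
Kiran holds 84% of Windward, so Kiran controls Windward.
Windward holds 72% of Corven, so Kiran controls Corven.
Neither Kiran nor any entity Kiran controls holds any voting interest in Pellion.
So Kiran does not control Pellion.

No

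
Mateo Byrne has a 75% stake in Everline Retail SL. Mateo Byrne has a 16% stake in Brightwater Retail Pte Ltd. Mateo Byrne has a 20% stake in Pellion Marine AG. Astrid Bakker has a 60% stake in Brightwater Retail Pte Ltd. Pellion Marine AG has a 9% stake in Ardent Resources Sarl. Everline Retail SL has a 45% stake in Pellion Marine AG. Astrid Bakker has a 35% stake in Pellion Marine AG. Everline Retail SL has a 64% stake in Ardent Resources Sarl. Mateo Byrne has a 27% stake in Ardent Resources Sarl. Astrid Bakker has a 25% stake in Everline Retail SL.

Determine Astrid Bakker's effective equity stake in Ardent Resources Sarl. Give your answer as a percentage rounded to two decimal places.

Astrid reaches Ardent along 3 paths.
Via Everline → Pellion: 25% × 45% × 9% = 1.0125%.
Via Pellion: 35% × 9% = 3.15%.
Via Everline: 25% × 64% = 16%.
Total: 1.0125% + 3.15% + 16% = 20.1625%.
Rounded: 20.16%.

20.16%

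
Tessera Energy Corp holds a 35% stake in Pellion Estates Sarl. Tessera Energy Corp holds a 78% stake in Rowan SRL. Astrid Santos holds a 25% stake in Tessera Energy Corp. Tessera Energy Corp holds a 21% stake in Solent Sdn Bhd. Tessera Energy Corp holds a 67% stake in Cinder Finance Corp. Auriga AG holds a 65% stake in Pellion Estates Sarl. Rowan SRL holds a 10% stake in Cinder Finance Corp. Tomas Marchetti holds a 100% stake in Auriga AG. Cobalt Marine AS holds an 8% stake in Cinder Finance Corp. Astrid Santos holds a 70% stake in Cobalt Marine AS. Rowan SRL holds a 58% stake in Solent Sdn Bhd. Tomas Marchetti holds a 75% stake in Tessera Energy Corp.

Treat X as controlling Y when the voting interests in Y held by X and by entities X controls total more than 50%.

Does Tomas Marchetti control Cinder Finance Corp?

Yes

Tomas holds 75% of Tessera, so Tomas controls Tessera.
Tessera holds 78% of Rowan, so Tomas controls Rowan.
Rowan and Tessera together hold 10% + 67% = 77% of Cinder, so Tomas controls Cinder.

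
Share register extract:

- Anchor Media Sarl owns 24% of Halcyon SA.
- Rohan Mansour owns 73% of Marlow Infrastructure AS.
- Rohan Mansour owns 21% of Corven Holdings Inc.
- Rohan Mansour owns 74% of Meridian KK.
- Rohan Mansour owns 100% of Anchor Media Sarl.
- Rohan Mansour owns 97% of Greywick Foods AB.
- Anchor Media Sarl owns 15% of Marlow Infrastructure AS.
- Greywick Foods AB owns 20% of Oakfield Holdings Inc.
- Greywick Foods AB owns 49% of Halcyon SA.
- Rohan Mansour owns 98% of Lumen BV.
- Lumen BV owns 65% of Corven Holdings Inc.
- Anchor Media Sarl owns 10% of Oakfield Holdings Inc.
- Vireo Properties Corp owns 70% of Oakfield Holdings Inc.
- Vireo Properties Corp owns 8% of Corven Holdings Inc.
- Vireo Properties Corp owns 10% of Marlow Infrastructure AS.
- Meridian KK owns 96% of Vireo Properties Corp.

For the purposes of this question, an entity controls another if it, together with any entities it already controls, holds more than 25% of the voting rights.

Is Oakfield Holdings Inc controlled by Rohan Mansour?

Yes

Rohan holds 100% of Anchor, so Rohan controls Anchor.
Rohan holds 97% of Greywick, so Rohan controls Greywick.
Rohan holds 74% of Meridian, so Rohan controls Meridian.
Meridian holds 96% of Vireo, so Rohan controls Vireo.
Vireo and Anchor and Greywick together hold 70% + 10% + 20% = 100% of Oakfield, so Rohan controls Oakfield.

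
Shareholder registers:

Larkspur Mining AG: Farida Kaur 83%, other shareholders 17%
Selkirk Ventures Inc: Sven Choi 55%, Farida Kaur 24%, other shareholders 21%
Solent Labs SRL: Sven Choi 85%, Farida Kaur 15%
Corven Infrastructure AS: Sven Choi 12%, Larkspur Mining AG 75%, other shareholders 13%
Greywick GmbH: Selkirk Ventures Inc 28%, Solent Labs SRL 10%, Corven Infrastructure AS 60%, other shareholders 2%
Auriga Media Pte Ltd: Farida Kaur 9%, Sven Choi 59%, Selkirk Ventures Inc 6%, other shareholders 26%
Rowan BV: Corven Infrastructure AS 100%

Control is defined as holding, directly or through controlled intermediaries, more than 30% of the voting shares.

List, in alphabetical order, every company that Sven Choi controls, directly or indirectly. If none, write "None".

Sven holds 55% of Selkirk, so Sven controls Selkirk.
Sven holds 85% of Solent, so Sven controls Solent.
Selkirk and Solent together hold 28% + 10% = 38% of Greywick, so Sven controls Greywick.
Sven and Selkirk together hold 59% + 6% = 65% of Auriga, so Sven controls Auriga.
No other company's threshold is met.

Auriga Media Pte Ltd, Greywick GmbH, Selkirk Ventures Inc, Solent Labs SRL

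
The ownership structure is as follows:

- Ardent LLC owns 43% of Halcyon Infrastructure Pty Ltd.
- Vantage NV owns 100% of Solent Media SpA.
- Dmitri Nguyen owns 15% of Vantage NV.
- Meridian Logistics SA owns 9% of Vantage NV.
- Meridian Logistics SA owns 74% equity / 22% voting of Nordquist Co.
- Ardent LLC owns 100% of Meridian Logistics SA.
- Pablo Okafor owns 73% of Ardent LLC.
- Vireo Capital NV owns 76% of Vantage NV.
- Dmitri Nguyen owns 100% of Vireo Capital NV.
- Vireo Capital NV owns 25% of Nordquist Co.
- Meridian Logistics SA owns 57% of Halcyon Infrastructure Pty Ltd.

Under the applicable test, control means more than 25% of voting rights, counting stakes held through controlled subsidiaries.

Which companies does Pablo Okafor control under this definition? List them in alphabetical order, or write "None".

Pablo holds 73% of Ardent, so Pablo controls Ardent.
Ardent holds 100% of Meridian, so Pablo controls Meridian.
Meridian and Ardent together hold 57% + 43% = 100% of Halcyon, so Pablo controls Halcyon.
No other company's threshold is met.

Ardent LLC, Halcyon Infrastructure Pty Ltd, Meridian Logistics SA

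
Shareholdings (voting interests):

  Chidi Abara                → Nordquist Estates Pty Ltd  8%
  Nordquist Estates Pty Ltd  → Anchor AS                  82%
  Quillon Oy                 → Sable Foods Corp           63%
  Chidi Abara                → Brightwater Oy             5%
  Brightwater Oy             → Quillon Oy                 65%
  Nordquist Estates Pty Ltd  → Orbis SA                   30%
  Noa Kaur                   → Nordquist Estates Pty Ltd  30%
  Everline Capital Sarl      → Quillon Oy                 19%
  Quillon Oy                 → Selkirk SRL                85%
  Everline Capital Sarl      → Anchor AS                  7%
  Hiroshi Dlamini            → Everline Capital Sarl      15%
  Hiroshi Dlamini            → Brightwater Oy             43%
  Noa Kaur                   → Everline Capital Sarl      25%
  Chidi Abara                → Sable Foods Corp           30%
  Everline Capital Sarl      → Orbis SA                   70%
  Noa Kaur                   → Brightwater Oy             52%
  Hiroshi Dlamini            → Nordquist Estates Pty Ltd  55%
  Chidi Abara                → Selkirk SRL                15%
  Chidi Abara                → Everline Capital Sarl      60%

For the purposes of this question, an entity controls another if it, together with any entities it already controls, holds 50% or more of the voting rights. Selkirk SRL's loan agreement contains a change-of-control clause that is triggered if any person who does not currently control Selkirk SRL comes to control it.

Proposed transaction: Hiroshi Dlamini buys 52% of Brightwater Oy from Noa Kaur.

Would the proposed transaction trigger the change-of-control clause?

Yes

The purchase adds only to Hiroshi's holdings (Noa's stake shrinks), so Hiroshi is the only person who could newly come to control Selkirk.
Hiroshi holds 55% of Nordquist, so Hiroshi controls Nordquist.
Nordquist holds 82% of Anchor, so Hiroshi controls Anchor.
Neither Hiroshi nor any entity Hiroshi controls holds any voting interest in Selkirk.
So before the transaction, Hiroshi does not control Selkirk.
After the purchase, Hiroshi's direct stake in Brightwater rises to 43% + 52% = 95%, and Noa's stake falls to 0%.
Hiroshi holds 95% of Brightwater, so Hiroshi controls Brightwater.
Brightwater holds 65% of Quillon, so Hiroshi controls Quillon.
Quillon holds 85% of Selkirk, so Hiroshi controls Selkirk.
Hiroshi did not control Selkirk before and does after, so the clause is triggered.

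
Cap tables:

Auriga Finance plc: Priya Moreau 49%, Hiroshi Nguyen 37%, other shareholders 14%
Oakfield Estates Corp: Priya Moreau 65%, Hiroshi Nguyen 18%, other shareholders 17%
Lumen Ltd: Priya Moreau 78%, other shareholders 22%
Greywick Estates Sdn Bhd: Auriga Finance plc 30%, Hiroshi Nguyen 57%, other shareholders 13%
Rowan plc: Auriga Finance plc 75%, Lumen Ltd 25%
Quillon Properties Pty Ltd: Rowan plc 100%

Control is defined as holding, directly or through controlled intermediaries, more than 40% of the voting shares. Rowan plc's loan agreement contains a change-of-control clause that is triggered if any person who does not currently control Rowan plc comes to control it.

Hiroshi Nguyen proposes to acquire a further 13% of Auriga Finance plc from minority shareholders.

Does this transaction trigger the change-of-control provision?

Yes

The purchase changes only Hiroshi's holdings, so Hiroshi is the only person who could newly come to control Rowan.
Hiroshi holds 57% of Greywick, so Hiroshi controls Greywick.
Neither Hiroshi nor any entity Hiroshi controls holds any voting interest in Rowan.
So before the transaction, Hiroshi does not control Rowan.
After the purchase, Hiroshi's direct stake in Auriga rises to 37% + 13% = 50%.
Hiroshi holds 50% of Auriga, so Hiroshi controls Auriga.
Auriga holds 75% of Rowan, so Hiroshi controls Rowan.
Hiroshi did not control Rowan before and does after, so the clause is triggered.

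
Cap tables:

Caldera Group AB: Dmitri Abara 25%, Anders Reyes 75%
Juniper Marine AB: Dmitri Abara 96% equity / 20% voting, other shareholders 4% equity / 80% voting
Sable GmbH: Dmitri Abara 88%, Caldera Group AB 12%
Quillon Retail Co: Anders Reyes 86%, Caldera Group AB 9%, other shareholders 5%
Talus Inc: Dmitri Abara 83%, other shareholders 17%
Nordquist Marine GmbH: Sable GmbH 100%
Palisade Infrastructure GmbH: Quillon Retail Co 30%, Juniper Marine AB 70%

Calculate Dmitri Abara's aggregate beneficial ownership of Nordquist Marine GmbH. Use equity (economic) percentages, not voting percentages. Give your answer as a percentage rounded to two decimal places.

Dmitri reaches Nordquist along 2 paths.
Via Sable: 88% × 100% = 88%.
Via Caldera → Sable: 25% × 12% × 100% = 3%.
Total: 88% + 3% = 91%.
Rounded: 91.00%.

91.00%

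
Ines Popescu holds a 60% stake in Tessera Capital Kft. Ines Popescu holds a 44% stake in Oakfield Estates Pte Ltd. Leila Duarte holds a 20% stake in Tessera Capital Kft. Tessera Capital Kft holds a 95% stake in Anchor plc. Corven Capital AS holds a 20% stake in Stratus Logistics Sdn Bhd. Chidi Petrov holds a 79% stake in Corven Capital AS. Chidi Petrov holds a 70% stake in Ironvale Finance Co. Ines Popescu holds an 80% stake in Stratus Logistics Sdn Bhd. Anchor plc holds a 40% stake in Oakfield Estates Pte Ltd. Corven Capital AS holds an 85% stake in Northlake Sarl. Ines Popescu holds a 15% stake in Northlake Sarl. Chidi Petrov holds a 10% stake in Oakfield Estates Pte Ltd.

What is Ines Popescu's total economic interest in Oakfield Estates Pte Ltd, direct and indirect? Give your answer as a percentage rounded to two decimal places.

66.80%

Ines reaches Oakfield along 2 paths.
Via Tessera → Anchor: 60% × 95% × 40% = 22.8%.
Direct stake: 44% = 44%.
Total: 22.8% + 44% = 66.8%.
Rounded: 66.80%.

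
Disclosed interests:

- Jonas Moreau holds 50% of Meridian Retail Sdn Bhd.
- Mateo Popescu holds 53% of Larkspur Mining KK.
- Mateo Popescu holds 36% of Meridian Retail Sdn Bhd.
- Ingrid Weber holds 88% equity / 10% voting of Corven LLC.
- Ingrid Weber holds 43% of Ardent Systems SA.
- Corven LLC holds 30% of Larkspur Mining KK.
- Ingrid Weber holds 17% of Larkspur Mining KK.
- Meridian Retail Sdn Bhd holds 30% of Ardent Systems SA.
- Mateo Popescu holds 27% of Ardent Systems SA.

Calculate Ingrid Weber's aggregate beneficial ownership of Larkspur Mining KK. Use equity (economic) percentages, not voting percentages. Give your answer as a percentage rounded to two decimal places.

43.40%

Ingrid reaches Larkspur along 2 paths.
Direct stake: 17% = 17%.
Via Corven: 88% × 30% = 26.4%.
Total: 17% + 26.4% = 43.4%.
Rounded: 43.40%.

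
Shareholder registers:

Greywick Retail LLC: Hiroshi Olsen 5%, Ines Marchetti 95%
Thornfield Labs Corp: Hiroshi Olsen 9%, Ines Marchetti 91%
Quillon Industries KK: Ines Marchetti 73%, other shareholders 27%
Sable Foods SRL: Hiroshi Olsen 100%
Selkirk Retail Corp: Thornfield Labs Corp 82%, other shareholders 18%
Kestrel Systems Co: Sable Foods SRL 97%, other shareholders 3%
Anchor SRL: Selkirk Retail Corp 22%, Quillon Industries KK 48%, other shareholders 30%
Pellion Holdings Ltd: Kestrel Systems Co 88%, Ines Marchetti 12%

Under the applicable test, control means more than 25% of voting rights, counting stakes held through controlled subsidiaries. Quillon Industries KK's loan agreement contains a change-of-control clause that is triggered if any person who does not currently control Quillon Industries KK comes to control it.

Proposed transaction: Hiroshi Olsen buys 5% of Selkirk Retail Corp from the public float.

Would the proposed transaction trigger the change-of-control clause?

The purchase changes only Hiroshi's holdings, so Hiroshi is the only person who could newly come to control Quillon.
Hiroshi holds 100% of Sable, so Hiroshi controls Sable.
Sable holds 97% of Kestrel, so Hiroshi controls Kestrel.
Kestrel holds 88% of Pellion, so Hiroshi controls Pellion.
Neither Hiroshi nor any entity Hiroshi controls holds any voting interest in Quillon.
So before the transaction, Hiroshi does not control Quillon.
After the purchase, Hiroshi holds 5% of Selkirk directly.
Hiroshi's side now holds 5% of Selkirk, not > 25%, so Hiroshi still does not control Selkirk.
After the transaction, neither Hiroshi nor any entity Hiroshi controls holds a voting interest in Quillon, so Hiroshi still does not control it.
No new person acquires control, so the clause is not triggered.

No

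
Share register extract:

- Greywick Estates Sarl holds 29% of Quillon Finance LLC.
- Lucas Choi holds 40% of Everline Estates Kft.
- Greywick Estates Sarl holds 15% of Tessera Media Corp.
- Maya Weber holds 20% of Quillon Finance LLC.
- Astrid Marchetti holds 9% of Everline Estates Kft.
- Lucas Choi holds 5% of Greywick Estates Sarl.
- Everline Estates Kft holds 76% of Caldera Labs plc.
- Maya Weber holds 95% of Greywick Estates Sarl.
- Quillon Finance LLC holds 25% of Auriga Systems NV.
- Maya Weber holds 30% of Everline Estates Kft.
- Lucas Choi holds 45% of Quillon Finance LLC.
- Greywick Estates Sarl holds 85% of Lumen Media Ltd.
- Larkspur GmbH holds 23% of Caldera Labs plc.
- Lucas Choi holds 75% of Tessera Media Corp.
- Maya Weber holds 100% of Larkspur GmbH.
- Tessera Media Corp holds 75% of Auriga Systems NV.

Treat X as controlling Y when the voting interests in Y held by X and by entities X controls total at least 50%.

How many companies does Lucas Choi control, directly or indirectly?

Lucas holds 75% of Tessera, so Lucas controls Tessera.
Tessera holds 75% of Auriga, so Lucas controls Auriga.
No other company's threshold is met.
Lucas controls 2 companies.

2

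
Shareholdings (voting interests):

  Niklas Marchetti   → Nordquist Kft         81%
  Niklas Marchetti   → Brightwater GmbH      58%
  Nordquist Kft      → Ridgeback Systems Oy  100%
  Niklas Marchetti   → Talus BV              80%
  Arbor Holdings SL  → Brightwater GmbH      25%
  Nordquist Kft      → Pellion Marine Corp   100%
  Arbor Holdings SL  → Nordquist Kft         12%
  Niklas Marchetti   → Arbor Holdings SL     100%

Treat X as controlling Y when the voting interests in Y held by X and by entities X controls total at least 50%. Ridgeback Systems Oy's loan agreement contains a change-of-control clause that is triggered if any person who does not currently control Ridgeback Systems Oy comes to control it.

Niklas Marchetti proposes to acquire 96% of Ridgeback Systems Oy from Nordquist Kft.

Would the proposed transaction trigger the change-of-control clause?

No

The purchase adds only to Niklas's holdings (Nordquist's stake shrinks), so Niklas is the only person who could newly come to control Ridgeback.
Niklas holds 100% of Arbor, so Niklas controls Arbor.
Arbor and Niklas together hold 12% + 81% = 93% of Nordquist, so Niklas controls Nordquist.
Nordquist holds 100% of Ridgeback, so Niklas controls Ridgeback.
So Niklas already controls Ridgeback before the transaction.
After the purchase, Niklas holds 96% of Ridgeback directly, and Nordquist's stake falls to 4%.
Niklas controlled Ridgeback already, so this is not a new person acquiring control; every other person's position is unchanged or reduced.
No new person acquires control, so the clause is not triggered.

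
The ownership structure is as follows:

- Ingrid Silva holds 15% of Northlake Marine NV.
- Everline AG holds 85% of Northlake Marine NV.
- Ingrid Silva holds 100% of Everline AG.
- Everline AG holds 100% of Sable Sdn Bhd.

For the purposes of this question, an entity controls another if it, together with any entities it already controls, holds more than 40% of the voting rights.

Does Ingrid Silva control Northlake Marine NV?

Ingrid holds 100% of Everline, so Ingrid controls Everline.
Ingrid and Everline together hold 15% + 85% = 100% of Northlake, so Ingrid controls Northlake.

Yes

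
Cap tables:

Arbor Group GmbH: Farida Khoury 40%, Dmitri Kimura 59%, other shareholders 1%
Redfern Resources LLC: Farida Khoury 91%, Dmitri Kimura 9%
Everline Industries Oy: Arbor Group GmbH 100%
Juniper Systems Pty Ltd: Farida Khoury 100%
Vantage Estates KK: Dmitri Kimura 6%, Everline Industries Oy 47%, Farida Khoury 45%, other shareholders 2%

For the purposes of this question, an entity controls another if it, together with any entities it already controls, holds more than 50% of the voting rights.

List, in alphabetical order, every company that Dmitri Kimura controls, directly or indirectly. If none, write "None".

Arbor Group GmbH, Everline Industries Oy, Vantage Estates KK

Dmitri holds 59% of Arbor, so Dmitri controls Arbor.
Arbor holds 100% of Everline, so Dmitri controls Everline.
Dmitri and Everline together hold 6% + 47% = 53% of Vantage, so Dmitri controls Vantage.
No other company's threshold is met.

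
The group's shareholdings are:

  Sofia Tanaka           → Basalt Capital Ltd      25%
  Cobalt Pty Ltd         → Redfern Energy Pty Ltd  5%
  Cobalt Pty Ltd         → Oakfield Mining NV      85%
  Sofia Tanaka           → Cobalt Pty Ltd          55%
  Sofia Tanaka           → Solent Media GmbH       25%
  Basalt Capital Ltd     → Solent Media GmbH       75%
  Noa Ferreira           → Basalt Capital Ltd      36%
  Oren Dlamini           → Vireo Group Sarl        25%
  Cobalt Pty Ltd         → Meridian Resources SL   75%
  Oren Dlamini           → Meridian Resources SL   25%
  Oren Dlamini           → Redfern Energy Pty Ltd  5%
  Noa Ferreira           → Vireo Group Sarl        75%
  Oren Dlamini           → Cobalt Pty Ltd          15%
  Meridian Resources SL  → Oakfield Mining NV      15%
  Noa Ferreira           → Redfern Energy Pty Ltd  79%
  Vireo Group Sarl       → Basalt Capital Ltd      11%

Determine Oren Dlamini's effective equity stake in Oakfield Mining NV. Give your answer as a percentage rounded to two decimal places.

18.19%

Oren reaches Oakfield along 3 paths.
Via Cobalt → Meridian: 15% × 75% × 15% = 1.6875%.
Via Meridian: 25% × 15% = 3.75%.
Via Cobalt: 15% × 85% = 12.75%.
Total: 1.6875% + 3.75% + 12.75% = 18.1875%.
Rounded: 18.19%.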